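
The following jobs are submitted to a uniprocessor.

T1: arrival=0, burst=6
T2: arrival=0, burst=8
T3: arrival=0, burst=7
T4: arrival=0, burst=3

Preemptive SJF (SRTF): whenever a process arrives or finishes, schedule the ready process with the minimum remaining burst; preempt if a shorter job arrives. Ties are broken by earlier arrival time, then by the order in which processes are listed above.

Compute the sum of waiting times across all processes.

28

Schedule: | T4 0-3 | T1 3-9 | T3 9-16 | T2 16-24 |
Completion: T1=9  T2=24  T3=16  T4=3
Turnaround (C−A): T1=9  T2=24  T3=16  T4=3
Waiting = turnaround − burst: T1=3, T2=16, T3=9, T4=0
Total waiting = 3 + 16 + 9 + 0 = 28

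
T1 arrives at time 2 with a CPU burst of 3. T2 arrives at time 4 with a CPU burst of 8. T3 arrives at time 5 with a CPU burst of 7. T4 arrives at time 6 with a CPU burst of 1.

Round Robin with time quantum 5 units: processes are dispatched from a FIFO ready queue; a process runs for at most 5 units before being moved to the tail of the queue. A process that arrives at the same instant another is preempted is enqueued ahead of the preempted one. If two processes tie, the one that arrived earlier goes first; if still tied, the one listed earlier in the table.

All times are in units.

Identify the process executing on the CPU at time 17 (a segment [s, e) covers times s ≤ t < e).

T2

Timeline: | idle 0-2 | T1 2-5 | T2 5-10 | T3 10-15 | T4 15-16 | T2 16-19 | T3 19-21 |
Completion: T1=5  T2=19  T3=21  T4=16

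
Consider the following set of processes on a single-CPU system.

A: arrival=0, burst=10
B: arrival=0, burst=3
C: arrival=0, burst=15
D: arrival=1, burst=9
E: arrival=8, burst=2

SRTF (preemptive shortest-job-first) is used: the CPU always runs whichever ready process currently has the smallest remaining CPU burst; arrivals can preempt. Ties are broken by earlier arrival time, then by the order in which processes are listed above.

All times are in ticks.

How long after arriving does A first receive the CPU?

Gantt: | B 0-3 | D 3-8 | E 8-10 | D 10-14 | A 14-24 | C 24-39 |
Completion: A=24  B=3  C=39  D=14  E=10
Turnaround (C−A): A=24  B=3  C=39  D=13  E=2
Response(A) = first start − arrival = 14 − 0 = 14

14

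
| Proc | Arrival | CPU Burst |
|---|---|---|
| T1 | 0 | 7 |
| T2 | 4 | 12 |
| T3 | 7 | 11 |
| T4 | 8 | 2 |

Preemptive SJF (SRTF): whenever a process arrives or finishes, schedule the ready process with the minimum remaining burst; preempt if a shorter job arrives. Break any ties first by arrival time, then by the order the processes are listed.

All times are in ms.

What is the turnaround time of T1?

Timeline: | T1 0-7 | T3 7-8 | T4 8-10 | T3 10-20 | T2 20-32 |
Completion: T1=7  T2=32  T3=20  T4=10
Turnaround (C−A): T1=7  T2=28  T3=13  T4=2
Turnaround(T1) = completion − arrival = 7 − 0 = 7

7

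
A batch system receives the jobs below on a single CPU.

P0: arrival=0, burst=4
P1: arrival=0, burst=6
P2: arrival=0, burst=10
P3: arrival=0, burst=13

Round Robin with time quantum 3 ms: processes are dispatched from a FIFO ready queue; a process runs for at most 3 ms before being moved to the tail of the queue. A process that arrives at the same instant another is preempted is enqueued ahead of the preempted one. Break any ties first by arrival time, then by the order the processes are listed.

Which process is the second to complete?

Gantt: | P0 0-3 | P1 3-6 | P2 6-9 | P3 9-12 | P0 12-13 | P1 13-16 | P2 16-19 | P3 19-22 | P2 22-25 | P3 25-28 | P2 28-29 | P3 29-33 |
Completion: P0=13  P1=16  P2=29  P3=33
Turnaround (C−A): P0=13  P1=16  P2=29  P3=33
Finish order: P0 → P1 → P2 → P3

P1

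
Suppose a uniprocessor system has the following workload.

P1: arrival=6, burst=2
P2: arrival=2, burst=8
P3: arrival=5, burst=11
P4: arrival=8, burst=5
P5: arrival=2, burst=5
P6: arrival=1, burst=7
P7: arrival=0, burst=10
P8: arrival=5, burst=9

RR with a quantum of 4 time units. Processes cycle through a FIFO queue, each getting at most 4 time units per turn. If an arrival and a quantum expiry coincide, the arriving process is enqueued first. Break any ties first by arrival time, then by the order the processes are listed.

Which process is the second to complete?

Timeline: | P7 0-4 | P6 4-8 | P2 8-12 | P5 12-16 | P7 16-20 | P3 20-24 | P8 24-28 | P1 28-30 | P4 30-34 | P6 34-37 | P2 37-41 | P5 41-42 | P7 42-44 | P3 44-48 | P8 48-52 | P4 52-53 | P3 53-56 | P8 56-57 |
Completion: P1=30  P2=41  P3=56  P4=53  P5=42  P6=37  P7=44  P8=57
Turnaround (C−A): P1=24  P2=39  P3=51  P4=45  P5=40  P6=36  P7=44  P8=52
Finish order: P1 → P6 → P2 → P5 → P7 → P4 → P3 → P8

P6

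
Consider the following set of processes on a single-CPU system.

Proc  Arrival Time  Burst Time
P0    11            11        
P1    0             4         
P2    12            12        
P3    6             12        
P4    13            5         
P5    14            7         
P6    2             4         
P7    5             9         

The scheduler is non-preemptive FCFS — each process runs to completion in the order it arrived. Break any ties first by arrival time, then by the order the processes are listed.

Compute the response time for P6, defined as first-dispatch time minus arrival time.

2

Timeline: | P1 0-4 | P6 4-8 | P7 8-17 | P3 17-29 | P0 29-40 | P2 40-52 | P4 52-57 | P5 57-64 |
Completion: P0=40  P1=4  P2=52  P3=29  P4=57  P5=64  P6=8  P7=17
Turnaround (C−A): P0=29  P1=4  P2=40  P3=23  P4=44  P5=50  P6=6  P7=12
Response(P6) = first start − arrival = 4 − 2 = 2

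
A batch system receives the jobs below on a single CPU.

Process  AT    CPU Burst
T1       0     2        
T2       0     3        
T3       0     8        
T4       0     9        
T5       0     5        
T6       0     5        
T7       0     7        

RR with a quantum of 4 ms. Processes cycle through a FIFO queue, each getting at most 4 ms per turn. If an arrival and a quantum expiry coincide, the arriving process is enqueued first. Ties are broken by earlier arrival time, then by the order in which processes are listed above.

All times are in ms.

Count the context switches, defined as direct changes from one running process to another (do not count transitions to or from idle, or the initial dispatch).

12

Gantt: | T1 0-2 | T2 2-5 | T3 5-9 | T4 9-13 | T5 13-17 | T6 17-21 | T7 21-25 | T3 25-29 | T4 29-33 | T5 33-34 | T6 34-35 | T7 35-38 | T4 38-39 |
Completion: T1=2  T2=5  T3=29  T4=39  T5=34  T6=35  T7=38
Turnaround (C−A): T1=2  T2=5  T3=29  T4=39  T5=34  T6=35  T7=38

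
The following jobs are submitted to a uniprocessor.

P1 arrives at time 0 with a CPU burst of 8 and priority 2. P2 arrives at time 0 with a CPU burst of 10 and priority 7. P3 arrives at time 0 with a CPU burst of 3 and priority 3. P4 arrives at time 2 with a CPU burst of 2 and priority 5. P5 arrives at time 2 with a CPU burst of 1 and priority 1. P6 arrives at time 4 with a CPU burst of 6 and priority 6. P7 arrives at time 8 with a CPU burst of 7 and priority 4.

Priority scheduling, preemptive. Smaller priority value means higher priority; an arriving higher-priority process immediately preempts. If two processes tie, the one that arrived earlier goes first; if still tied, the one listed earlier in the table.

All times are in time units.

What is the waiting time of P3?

Timeline: | P1 0-2 | P5 2-3 | P1 3-9 | P3 9-12 | P7 12-19 | P4 19-21 | P6 21-27 | P2 27-37 |
Completion: P1=9  P2=37  P3=12  P4=21  P5=3  P6=27  P7=19
Waiting(P3) = turnaround − burst = 12 − 3 = 9

9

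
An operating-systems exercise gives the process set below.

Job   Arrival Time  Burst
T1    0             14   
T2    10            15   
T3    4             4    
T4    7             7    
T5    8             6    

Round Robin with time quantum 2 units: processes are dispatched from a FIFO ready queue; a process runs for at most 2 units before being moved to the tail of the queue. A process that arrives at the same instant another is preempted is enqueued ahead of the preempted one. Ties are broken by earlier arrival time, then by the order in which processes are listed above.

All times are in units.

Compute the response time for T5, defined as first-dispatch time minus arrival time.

4

Schedule: | T1 0-4 | T3 4-6 | T1 6-8 | T3 8-10 | T4 10-12 | T5 12-14 | T1 14-16 | T2 16-18 | T4 18-20 | T5 20-22 | T1 22-24 | T2 24-26 | T4 26-28 | T5 28-30 | T1 30-32 | T2 32-34 | T4 34-35 | T1 35-37 | T2 37-46 |
Completion: T1=37  T2=46  T3=10  T4=35  T5=30
Response(T5) = first start − arrival = 12 − 8 = 4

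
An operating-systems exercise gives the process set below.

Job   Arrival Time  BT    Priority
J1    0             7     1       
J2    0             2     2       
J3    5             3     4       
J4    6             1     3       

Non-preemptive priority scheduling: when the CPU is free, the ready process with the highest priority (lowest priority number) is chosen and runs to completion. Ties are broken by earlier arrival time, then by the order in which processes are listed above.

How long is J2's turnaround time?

9

Schedule: | J1 0-7 | J2 7-9 | J4 9-10 | J3 10-13 |
Completion: J1=7  J2=9  J3=13  J4=10
Turnaround (C−A): J1=7  J2=9  J3=8  J4=4
Turnaround(J2) = completion − arrival = 9 − 0 = 9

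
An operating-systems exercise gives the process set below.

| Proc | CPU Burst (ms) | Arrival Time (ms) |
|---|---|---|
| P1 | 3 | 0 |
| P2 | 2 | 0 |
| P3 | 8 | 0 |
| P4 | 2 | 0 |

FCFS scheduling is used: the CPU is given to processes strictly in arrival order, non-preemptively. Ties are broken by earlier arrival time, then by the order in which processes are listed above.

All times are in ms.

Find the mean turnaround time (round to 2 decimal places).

Gantt: | P1 0-3 | P2 3-5 | P3 5-13 | P4 13-15 |
Completion: P1=3  P2=5  P3=13  P4=15
Turnaround times: P1=3, P2=5, P3=13, P4=15
Average turnaround = (3+5+13+15) / 4 = 36/4 = 9.00

9.00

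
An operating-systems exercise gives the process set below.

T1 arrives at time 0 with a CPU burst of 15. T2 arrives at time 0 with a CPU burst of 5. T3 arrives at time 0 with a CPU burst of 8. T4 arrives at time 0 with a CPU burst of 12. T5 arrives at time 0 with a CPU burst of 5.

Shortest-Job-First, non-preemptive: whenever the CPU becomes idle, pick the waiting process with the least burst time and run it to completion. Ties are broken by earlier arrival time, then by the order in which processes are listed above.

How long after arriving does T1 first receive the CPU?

30

Schedule: | T2 0-5 | T5 5-10 | T3 10-18 | T4 18-30 | T1 30-45 |
Completion: T1=45  T2=5  T3=18  T4=30  T5=10
Response(T1) = first start − arrival = 30 − 0 = 30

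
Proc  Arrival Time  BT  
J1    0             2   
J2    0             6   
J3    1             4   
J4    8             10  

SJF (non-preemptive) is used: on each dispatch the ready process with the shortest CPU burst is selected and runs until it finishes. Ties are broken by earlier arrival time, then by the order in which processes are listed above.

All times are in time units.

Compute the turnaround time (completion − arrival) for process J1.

2

Gantt: | J1 0-2 | J3 2-6 | J2 6-12 | J4 12-22 |
Completion: J1=2  J2=12  J3=6  J4=22
Turnaround (C−A): J1=2  J2=12  J3=5  J4=14
Turnaround(J1) = completion − arrival = 2 − 0 = 2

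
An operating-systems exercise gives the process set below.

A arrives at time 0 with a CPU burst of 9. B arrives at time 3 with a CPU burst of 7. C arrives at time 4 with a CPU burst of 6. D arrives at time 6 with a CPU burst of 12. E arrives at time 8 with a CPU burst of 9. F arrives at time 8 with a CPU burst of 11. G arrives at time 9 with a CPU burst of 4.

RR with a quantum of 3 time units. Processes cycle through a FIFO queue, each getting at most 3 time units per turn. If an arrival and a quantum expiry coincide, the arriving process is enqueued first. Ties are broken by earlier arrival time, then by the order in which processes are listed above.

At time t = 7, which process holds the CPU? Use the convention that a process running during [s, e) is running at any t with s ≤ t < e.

Schedule: | A 0-3 | B 3-6 | A 6-9 | C 9-12 | D 12-15 | B 15-18 | E 18-21 | F 21-24 | G 24-27 | A 27-30 | C 30-33 | D 33-36 | B 36-37 | E 37-40 | F 40-43 | G 43-44 | D 44-47 | E 47-50 | F 50-53 | D 53-56 | F 56-58 |
Completion: A=30  B=37  C=33  D=56  E=50  F=58  G=44

A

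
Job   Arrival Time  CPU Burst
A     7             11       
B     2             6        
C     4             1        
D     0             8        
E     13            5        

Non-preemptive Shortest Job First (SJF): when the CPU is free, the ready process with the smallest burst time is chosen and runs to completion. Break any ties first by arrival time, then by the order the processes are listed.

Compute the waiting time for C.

4

Schedule: | D 0-8 | C 8-9 | B 9-15 | E 15-20 | A 20-31 |
Completion: A=31  B=15  C=9  D=8  E=20
Turnaround (C−A): A=24  B=13  C=5  D=8  E=7
Waiting(C) = turnaround − burst = 5 − 1 = 4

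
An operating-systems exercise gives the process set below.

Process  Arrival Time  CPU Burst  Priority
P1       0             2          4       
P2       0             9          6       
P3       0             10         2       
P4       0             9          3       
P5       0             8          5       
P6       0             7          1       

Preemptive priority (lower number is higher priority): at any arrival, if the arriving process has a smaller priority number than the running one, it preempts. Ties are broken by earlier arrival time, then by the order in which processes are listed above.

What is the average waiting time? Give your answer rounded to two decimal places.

Gantt: | P6 0-7 | P3 7-17 | P4 17-26 | P1 26-28 | P5 28-36 | P2 36-45 |
Completion: P1=28  P2=45  P3=17  P4=26  P5=36  P6=7
Turnaround (C−A): P1=28  P2=45  P3=17  P4=26  P5=36  P6=7
Waiting times: P1=26, P2=36, P3=7, P4=17, P5=28, P6=0
Average waiting = (26+36+7+17+28+0) / 6 = 114/6 = 19.00

19.00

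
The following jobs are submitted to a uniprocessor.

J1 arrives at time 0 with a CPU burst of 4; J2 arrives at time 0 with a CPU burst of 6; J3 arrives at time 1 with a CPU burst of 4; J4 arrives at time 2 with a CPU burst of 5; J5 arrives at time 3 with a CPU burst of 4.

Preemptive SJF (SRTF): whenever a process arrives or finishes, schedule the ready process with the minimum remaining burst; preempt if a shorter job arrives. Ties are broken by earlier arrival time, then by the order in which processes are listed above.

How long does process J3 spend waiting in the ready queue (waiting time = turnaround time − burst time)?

Timeline: | J1 0-4 | J3 4-8 | J5 8-12 | J4 12-17 | J2 17-23 |
Completion: J1=4  J2=23  J3=8  J4=17  J5=12
Waiting(J3) = turnaround − burst = 7 − 4 = 3

3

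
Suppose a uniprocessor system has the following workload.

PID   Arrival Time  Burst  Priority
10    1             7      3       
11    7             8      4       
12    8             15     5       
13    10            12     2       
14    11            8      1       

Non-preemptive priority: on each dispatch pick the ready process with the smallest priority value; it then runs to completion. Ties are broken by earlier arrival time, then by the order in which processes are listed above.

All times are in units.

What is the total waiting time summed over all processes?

Schedule: | idle 0-1 | 10 1-8 | 11 8-16 | 14 16-24 | 13 24-36 | 12 36-51 |
Completion: 10=8  11=16  12=51  13=36  14=24
Turnaround (C−A): 10=7  11=9  12=43  13=26  14=13
Waiting = turnaround − burst: 10=0, 11=1, 12=28, 13=14, 14=5
Total waiting = 0 + 1 + 28 + 14 + 5 = 48

48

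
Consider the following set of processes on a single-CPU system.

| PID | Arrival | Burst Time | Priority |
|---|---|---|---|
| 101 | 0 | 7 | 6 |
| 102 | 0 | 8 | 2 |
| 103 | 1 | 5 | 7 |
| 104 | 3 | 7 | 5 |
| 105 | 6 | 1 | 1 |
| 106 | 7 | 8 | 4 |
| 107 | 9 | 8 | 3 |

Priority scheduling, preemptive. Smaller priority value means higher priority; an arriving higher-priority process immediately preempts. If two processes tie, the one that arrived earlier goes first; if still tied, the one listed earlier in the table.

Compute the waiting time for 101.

32

Gantt: | 102 0-6 | 105 6-7 | 102 7-9 | 107 9-17 | 106 17-25 | 104 25-32 | 101 32-39 | 103 39-44 |
Completion: 101=39  102=9  103=44  104=32  105=7  106=25  107=17
Turnaround (C−A): 101=39  102=9  103=43  104=29  105=1  106=18  107=8
Waiting(101) = turnaround − burst = 39 − 7 = 32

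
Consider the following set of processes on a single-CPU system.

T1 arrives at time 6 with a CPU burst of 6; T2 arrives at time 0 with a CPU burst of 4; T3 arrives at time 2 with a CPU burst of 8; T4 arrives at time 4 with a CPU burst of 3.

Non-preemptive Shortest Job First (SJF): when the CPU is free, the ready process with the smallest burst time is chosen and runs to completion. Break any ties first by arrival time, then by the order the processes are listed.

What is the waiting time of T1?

Schedule: | T2 0-4 | T4 4-7 | T1 7-13 | T3 13-21 |
Completion: T1=13  T2=4  T3=21  T4=7
Waiting(T1) = turnaround − burst = 7 − 6 = 1

1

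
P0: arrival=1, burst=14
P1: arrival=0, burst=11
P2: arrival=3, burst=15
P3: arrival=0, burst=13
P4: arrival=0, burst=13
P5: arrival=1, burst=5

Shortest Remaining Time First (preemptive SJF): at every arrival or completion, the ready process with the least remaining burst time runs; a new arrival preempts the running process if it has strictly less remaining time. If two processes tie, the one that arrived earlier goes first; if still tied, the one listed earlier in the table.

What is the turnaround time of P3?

Schedule: | P1 0-1 | P5 1-6 | P1 6-16 | P3 16-29 | P4 29-42 | P0 42-56 | P2 56-71 |
Completion: P0=56  P1=16  P2=71  P3=29  P4=42  P5=6
Turnaround(P3) = completion − arrival = 29 − 0 = 29

29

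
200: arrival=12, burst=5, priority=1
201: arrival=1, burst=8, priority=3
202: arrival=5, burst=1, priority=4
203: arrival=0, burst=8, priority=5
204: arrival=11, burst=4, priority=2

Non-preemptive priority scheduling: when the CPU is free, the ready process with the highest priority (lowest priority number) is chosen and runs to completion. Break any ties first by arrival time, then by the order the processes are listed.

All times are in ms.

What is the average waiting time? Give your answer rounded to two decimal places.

Timeline: | 203 0-8 | 201 8-16 | 200 16-21 | 204 21-25 | 202 25-26 |
Completion: 200=21  201=16  202=26  203=8  204=25
Waiting times: 200=4, 201=7, 202=20, 203=0, 204=10
Average waiting = (4+7+20+0+10) / 5 = 41/5 = 8.20

8.20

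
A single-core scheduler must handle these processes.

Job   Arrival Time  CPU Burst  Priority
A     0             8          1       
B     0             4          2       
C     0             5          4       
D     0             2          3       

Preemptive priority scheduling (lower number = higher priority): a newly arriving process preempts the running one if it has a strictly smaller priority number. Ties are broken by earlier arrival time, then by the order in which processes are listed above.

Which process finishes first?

A

Gantt: | A 0-8 | B 8-12 | D 12-14 | C 14-19 |
Completion: A=8  B=12  C=19  D=14
Turnaround (C−A): A=8  B=12  C=19  D=14
Finish order: A → B → D → C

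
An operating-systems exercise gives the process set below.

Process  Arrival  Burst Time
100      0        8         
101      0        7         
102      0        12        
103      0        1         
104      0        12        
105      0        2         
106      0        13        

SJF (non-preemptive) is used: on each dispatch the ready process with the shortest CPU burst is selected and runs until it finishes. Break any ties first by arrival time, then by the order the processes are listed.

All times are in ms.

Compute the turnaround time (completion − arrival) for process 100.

Timeline: | 103 0-1 | 105 1-3 | 101 3-10 | 100 10-18 | 102 18-30 | 104 30-42 | 106 42-55 |
Completion: 100=18  101=10  102=30  103=1  104=42  105=3  106=55
Turnaround (C−A): 100=18  101=10  102=30  103=1  104=42  105=3  106=55
Turnaround(100) = completion − arrival = 18 − 0 = 18

18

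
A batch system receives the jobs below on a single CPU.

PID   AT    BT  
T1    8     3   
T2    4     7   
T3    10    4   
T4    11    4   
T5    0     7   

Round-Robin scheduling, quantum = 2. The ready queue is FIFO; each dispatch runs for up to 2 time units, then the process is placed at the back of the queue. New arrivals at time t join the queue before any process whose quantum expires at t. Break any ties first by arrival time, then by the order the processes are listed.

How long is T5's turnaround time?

13

Schedule: | T5 0-4 | T2 4-6 | T5 6-8 | T2 8-10 | T1 10-12 | T5 12-13 | T3 13-15 | T2 15-17 | T4 17-19 | T1 19-20 | T3 20-22 | T2 22-23 | T4 23-25 |
Completion: T1=20  T2=23  T3=22  T4=25  T5=13
Turnaround(T5) = completion − arrival = 13 − 0 = 13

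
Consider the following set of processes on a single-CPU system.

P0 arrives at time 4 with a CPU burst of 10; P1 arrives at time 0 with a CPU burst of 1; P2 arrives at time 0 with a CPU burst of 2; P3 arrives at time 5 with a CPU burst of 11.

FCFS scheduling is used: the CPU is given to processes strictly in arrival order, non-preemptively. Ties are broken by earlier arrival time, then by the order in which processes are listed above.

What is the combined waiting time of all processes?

10

Gantt: | P1 0-1 | P2 1-3 | idle 3-4 | P0 4-14 | P3 14-25 |
Completion: P0=14  P1=1  P2=3  P3=25
Turnaround (C−A): P0=10  P1=1  P2=3  P3=20
Waiting = turnaround − burst: P0=0, P1=0, P2=1, P3=9
Total waiting = 0 + 0 + 1 + 9 = 10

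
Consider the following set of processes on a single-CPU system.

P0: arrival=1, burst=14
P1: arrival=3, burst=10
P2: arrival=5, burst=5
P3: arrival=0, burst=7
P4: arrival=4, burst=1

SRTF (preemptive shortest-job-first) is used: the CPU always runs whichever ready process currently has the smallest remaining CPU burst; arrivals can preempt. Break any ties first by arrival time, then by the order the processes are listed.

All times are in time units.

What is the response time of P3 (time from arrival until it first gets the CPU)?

Schedule: | P3 0-4 | P4 4-5 | P3 5-8 | P2 8-13 | P1 13-23 | P0 23-37 |
Completion: P0=37  P1=23  P2=13  P3=8  P4=5
Response(P3) = first start − arrival = 0 − 0 = 0

0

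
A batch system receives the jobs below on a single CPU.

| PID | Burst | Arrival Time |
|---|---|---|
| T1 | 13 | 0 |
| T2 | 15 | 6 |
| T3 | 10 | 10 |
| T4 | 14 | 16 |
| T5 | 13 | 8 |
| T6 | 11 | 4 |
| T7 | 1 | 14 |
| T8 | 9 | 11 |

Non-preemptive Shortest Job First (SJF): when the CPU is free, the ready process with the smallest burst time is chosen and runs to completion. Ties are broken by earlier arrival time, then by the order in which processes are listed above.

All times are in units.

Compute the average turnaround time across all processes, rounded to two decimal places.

Schedule: | T1 0-13 | T8 13-22 | T7 22-23 | T3 23-33 | T6 33-44 | T5 44-57 | T4 57-71 | T2 71-86 |
Completion: T1=13  T2=86  T3=33  T4=71  T5=57  T6=44  T7=23  T8=22
Turnaround times: T1=13, T2=80, T3=23, T4=55, T5=49, T6=40, T7=9, T8=11
Average turnaround = (13+80+23+55+49+40+9+11) / 8 = 280/8 = 35.00

35.00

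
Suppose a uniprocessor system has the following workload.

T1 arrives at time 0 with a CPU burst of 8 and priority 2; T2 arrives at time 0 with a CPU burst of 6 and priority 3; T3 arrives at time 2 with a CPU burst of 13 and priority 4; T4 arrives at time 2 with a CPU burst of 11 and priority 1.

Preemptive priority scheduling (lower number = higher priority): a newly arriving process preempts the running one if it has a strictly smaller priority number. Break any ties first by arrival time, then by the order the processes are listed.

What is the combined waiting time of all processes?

Gantt: | T1 0-2 | T4 2-13 | T1 13-19 | T2 19-25 | T3 25-38 |
Completion: T1=19  T2=25  T3=38  T4=13
Turnaround (C−A): T1=19  T2=25  T3=36  T4=11
Waiting = turnaround − burst: T1=11, T2=19, T3=23, T4=0
Total waiting = 11 + 19 + 23 + 0 = 53

53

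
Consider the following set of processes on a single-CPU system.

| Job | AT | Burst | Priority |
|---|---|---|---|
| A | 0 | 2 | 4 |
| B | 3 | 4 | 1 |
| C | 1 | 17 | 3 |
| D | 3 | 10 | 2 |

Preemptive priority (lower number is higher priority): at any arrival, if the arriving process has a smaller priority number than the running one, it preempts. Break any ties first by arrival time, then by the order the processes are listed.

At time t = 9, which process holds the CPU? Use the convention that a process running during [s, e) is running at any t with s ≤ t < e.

Timeline: | A 0-1 | C 1-3 | B 3-7 | D 7-17 | C 17-32 | A 32-33 |
Completion: A=33  B=7  C=32  D=17

D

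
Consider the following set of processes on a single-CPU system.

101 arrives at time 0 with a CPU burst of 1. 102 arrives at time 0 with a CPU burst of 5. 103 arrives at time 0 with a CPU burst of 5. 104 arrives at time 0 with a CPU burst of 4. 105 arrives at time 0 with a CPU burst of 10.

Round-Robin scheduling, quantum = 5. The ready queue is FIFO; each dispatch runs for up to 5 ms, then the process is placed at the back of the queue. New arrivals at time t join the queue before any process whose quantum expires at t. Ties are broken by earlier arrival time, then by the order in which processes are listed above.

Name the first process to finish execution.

Gantt: | 101 0-1 | 102 1-6 | 103 6-11 | 104 11-15 | 105 15-25 |
Completion: 101=1  102=6  103=11  104=15  105=25
Finish order: 101 → 102 → 103 → 104 → 105

101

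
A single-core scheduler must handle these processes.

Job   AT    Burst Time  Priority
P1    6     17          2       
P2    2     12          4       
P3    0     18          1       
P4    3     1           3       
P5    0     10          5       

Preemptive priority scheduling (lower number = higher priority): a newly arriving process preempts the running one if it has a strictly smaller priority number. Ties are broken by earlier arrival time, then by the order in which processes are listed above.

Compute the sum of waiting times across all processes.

Gantt: | P3 0-18 | P1 18-35 | P4 35-36 | P2 36-48 | P5 48-58 |
Completion: P1=35  P2=48  P3=18  P4=36  P5=58
Turnaround (C−A): P1=29  P2=46  P3=18  P4=33  P5=58
Waiting = turnaround − burst: P1=12, P2=34, P3=0, P4=32, P5=48
Total waiting = 12 + 34 + 0 + 32 + 48 = 126

126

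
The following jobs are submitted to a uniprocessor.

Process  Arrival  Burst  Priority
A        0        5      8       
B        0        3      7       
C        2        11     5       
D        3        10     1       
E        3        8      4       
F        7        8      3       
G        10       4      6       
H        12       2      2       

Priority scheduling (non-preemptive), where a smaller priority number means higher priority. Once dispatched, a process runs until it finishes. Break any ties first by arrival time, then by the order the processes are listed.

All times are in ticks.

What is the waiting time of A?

46

Gantt: | B 0-3 | D 3-13 | H 13-15 | F 15-23 | E 23-31 | C 31-42 | G 42-46 | A 46-51 |
Completion: A=51  B=3  C=42  D=13  E=31  F=23  G=46  H=15
Waiting(A) = turnaround − burst = 51 − 5 = 46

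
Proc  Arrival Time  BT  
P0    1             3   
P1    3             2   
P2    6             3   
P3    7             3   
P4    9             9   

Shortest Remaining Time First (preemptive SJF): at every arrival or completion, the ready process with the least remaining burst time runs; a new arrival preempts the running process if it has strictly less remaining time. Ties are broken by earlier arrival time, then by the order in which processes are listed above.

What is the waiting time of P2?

0

Schedule: | idle 0-1 | P0 1-4 | P1 4-6 | P2 6-9 | P3 9-12 | P4 12-21 |
Completion: P0=4  P1=6  P2=9  P3=12  P4=21
Turnaround (C−A): P0=3  P1=3  P2=3  P3=5  P4=12
Waiting(P2) = turnaround − burst = 3 − 3 = 0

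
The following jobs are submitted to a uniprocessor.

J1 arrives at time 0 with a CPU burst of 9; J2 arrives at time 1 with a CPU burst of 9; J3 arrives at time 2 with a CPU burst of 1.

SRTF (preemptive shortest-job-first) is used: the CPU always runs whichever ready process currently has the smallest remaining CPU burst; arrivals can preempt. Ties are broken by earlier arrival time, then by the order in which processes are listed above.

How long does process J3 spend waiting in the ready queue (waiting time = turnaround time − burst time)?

Schedule: | J1 0-2 | J3 2-3 | J1 3-10 | J2 10-19 |
Completion: J1=10  J2=19  J3=3
Turnaround (C−A): J1=10  J2=18  J3=1
Waiting(J3) = turnaround − burst = 1 − 1 = 0

0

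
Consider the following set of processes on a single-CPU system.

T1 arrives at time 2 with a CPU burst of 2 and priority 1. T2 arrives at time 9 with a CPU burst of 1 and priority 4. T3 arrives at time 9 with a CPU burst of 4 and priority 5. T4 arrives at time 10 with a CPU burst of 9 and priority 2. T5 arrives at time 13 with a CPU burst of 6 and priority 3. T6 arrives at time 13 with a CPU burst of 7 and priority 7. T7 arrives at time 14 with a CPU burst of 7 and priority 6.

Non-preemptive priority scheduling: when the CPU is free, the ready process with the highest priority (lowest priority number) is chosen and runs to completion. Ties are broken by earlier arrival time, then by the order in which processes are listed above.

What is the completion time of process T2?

Timeline: | idle 0-2 | T1 2-4 | idle 4-9 | T2 9-10 | T4 10-19 | T5 19-25 | T3 25-29 | T7 29-36 | T6 36-43 |
Completion: T1=4  T2=10  T3=29  T4=19  T5=25  T6=43  T7=36
Turnaround (C−A): T1=2  T2=1  T3=20  T4=9  T5=12  T6=30  T7=22

10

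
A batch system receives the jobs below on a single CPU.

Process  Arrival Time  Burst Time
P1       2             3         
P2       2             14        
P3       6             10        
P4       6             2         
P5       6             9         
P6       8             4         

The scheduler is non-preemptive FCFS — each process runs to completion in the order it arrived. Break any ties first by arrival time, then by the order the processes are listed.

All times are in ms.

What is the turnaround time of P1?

Timeline: | idle 0-2 | P1 2-5 | P2 5-19 | P3 19-29 | P4 29-31 | P5 31-40 | P6 40-44 |
Completion: P1=5  P2=19  P3=29  P4=31  P5=40  P6=44
Turnaround (C−A): P1=3  P2=17  P3=23  P4=25  P5=34  P6=36
Turnaround(P1) = completion − arrival = 5 − 2 = 3

3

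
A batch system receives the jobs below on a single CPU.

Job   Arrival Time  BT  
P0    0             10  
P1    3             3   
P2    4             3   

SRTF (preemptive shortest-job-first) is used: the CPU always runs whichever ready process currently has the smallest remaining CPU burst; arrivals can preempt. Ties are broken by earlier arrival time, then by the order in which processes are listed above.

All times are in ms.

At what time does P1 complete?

6

Schedule: | P0 0-3 | P1 3-6 | P2 6-9 | P0 9-16 |
Completion: P0=16  P1=6  P2=9
Turnaround (C−A): P0=16  P1=3  P2=5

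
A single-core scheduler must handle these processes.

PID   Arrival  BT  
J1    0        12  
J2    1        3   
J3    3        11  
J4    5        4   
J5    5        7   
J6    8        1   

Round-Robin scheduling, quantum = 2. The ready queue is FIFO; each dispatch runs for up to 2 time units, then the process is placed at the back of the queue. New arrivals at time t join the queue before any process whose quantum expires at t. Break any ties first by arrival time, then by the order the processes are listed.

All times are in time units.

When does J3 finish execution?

Gantt: | J1 0-2 | J2 2-4 | J1 4-6 | J3 6-8 | J2 8-9 | J4 9-11 | J5 11-13 | J1 13-15 | J6 15-16 | J3 16-18 | J4 18-20 | J5 20-22 | J1 22-24 | J3 24-26 | J5 26-28 | J1 28-30 | J3 30-32 | J5 32-33 | J1 33-35 | J3 35-38 |
Completion: J1=35  J2=9  J3=38  J4=20  J5=33  J6=16
Turnaround (C−A): J1=35  J2=8  J3=35  J4=15  J5=28  J6=8

38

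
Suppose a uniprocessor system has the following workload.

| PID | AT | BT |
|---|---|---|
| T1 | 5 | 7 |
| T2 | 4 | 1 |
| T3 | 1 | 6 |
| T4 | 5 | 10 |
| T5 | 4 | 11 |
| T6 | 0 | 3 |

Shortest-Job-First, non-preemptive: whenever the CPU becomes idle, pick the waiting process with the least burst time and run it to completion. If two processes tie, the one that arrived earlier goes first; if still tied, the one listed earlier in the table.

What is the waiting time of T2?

5

Timeline: | T6 0-3 | T3 3-9 | T2 9-10 | T1 10-17 | T4 17-27 | T5 27-38 |
Completion: T1=17  T2=10  T3=9  T4=27  T5=38  T6=3
Waiting(T2) = turnaround − burst = 6 − 1 = 5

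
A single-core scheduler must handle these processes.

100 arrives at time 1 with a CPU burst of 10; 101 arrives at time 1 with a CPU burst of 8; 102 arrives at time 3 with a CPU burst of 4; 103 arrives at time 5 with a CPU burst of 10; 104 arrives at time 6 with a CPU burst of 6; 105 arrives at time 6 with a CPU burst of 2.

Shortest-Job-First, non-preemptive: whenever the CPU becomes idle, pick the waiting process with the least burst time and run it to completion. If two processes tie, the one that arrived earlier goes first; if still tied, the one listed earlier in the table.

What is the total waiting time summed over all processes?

66

Timeline: | idle 0-1 | 101 1-9 | 105 9-11 | 102 11-15 | 104 15-21 | 100 21-31 | 103 31-41 |
Completion: 100=31  101=9  102=15  103=41  104=21  105=11
Turnaround (C−A): 100=30  101=8  102=12  103=36  104=15  105=5
Waiting = turnaround − burst: 100=20, 101=0, 102=8, 103=26, 104=9, 105=3
Total waiting = 20 + 0 + 8 + 26 + 9 + 3 = 66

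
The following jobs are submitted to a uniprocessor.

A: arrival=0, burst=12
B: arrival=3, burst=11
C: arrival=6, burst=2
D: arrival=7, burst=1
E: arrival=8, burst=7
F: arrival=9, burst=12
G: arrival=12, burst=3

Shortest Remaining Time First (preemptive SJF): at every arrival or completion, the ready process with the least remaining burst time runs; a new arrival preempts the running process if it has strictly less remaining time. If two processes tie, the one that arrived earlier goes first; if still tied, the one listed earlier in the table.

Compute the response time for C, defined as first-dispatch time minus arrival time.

Timeline: | A 0-6 | C 6-8 | D 8-9 | A 9-15 | G 15-18 | E 18-25 | B 25-36 | F 36-48 |
Completion: A=15  B=36  C=8  D=9  E=25  F=48  G=18
Turnaround (C−A): A=15  B=33  C=2  D=2  E=17  F=39  G=6
Response(C) = first start − arrival = 6 − 6 = 0

0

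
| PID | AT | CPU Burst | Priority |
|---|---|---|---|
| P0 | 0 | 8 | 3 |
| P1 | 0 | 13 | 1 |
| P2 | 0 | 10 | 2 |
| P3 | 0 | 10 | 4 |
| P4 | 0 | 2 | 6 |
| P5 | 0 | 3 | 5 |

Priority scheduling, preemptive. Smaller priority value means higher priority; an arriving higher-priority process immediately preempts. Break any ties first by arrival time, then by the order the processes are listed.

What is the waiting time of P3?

31

Timeline: | P1 0-13 | P2 13-23 | P0 23-31 | P3 31-41 | P5 41-44 | P4 44-46 |
Completion: P0=31  P1=13  P2=23  P3=41  P4=46  P5=44
Turnaround (C−A): P0=31  P1=13  P2=23  P3=41  P4=46  P5=44
Waiting(P3) = turnaround − burst = 41 − 10 = 31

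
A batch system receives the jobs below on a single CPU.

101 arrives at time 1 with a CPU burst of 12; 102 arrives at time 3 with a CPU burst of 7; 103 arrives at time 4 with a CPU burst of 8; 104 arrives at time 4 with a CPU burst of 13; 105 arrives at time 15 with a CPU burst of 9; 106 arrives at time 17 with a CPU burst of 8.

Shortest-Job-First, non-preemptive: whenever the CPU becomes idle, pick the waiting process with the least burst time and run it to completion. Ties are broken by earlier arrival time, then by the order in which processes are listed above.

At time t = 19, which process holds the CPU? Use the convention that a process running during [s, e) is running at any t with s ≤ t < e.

102

Schedule: | idle 0-1 | 101 1-13 | 102 13-20 | 103 20-28 | 106 28-36 | 105 36-45 | 104 45-58 |
Completion: 101=13  102=20  103=28  104=58  105=45  106=36
Turnaround (C−A): 101=12  102=17  103=24  104=54  105=30  106=19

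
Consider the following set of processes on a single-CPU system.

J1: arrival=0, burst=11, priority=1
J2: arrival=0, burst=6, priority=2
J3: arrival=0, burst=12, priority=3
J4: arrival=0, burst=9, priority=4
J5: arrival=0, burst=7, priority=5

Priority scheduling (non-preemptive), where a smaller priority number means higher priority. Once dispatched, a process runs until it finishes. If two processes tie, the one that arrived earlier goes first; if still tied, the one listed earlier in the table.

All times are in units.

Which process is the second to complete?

J2

Gantt: | J1 0-11 | J2 11-17 | J3 17-29 | J4 29-38 | J5 38-45 |
Completion: J1=11  J2=17  J3=29  J4=38  J5=45
Finish order: J1 → J2 → J3 → J4 → J5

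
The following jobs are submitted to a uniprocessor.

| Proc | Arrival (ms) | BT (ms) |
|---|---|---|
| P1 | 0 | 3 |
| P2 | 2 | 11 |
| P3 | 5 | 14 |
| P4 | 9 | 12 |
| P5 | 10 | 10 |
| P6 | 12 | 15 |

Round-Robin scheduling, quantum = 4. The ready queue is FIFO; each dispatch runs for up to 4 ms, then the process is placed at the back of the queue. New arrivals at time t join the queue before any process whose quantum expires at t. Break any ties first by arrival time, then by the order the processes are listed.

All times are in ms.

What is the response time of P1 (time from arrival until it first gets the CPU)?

Timeline: | P1 0-3 | P2 3-7 | P3 7-11 | P2 11-15 | P4 15-19 | P5 19-23 | P3 23-27 | P6 27-31 | P2 31-34 | P4 34-38 | P5 38-42 | P3 42-46 | P6 46-50 | P4 50-54 | P5 54-56 | P3 56-58 | P6 58-65 |
Completion: P1=3  P2=34  P3=58  P4=54  P5=56  P6=65
Response(P1) = first start − arrival = 0 − 0 = 0

0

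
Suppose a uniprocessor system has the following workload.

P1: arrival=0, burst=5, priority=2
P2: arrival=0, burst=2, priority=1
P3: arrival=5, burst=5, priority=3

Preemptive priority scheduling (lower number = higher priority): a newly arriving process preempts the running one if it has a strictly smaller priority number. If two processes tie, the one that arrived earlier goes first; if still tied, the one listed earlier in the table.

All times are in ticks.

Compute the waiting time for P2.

Schedule: | P2 0-2 | P1 2-7 | P3 7-12 |
Completion: P1=7  P2=2  P3=12
Turnaround (C−A): P1=7  P2=2  P3=7
Waiting(P2) = turnaround − burst = 2 − 2 = 0

0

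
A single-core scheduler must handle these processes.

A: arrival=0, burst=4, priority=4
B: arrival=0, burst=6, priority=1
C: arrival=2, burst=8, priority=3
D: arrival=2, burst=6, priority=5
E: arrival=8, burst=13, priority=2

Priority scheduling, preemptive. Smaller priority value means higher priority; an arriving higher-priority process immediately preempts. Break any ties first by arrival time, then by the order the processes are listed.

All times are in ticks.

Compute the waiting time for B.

0

Timeline: | B 0-6 | C 6-8 | E 8-21 | C 21-27 | A 27-31 | D 31-37 |
Completion: A=31  B=6  C=27  D=37  E=21
Waiting(B) = turnaround − burst = 6 − 6 = 0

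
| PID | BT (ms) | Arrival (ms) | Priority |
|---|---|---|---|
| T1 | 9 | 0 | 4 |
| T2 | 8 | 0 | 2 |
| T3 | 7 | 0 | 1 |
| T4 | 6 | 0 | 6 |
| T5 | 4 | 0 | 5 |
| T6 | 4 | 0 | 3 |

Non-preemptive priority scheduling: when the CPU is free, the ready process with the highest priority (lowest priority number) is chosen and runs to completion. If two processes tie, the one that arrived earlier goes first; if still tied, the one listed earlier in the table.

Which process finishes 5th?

Schedule: | T3 0-7 | T2 7-15 | T6 15-19 | T1 19-28 | T5 28-32 | T4 32-38 |
Completion: T1=28  T2=15  T3=7  T4=38  T5=32  T6=19
Turnaround (C−A): T1=28  T2=15  T3=7  T4=38  T5=32  T6=19
Finish order: T3 → T2 → T6 → T1 → T5 → T4

T5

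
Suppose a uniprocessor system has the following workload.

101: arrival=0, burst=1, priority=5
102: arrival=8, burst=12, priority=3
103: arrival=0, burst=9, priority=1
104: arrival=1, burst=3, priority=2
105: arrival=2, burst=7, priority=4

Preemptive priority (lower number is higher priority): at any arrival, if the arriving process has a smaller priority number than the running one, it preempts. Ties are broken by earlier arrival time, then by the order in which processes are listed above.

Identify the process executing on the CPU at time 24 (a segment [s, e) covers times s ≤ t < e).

105

Gantt: | 103 0-9 | 104 9-12 | 102 12-24 | 105 24-31 | 101 31-32 |
Completion: 101=32  102=24  103=9  104=12  105=31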